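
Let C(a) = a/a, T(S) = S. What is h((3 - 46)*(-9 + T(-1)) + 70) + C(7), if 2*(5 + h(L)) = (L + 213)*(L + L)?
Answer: 356496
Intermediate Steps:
C(a) = 1
h(L) = -5 + L*(213 + L) (h(L) = -5 + ((L + 213)*(L + L))/2 = -5 + ((213 + L)*(2*L))/2 = -5 + (2*L*(213 + L))/2 = -5 + L*(213 + L))
h((3 - 46)*(-9 + T(-1)) + 70) + C(7) = (-5 + ((3 - 46)*(-9 - 1) + 70)² + 213*((3 - 46)*(-9 - 1) + 70)) + 1 = (-5 + (-43*(-10) + 70)² + 213*(-43*(-10) + 70)) + 1 = (-5 + (430 + 70)² + 213*(430 + 70)) + 1 = (-5 + 500² + 213*500) + 1 = (-5 + 250000 + 106500) + 1 = 356495 + 1 = 356496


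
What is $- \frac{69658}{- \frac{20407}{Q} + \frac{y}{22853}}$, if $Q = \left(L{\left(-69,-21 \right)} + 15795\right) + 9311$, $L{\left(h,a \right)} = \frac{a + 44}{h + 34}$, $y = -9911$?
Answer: $\frac{699388401969119}{12515653921} \approx 55881.0$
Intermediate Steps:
$L{\left(h,a \right)} = \frac{44 + a}{34 + h}$
$Q = \frac{878687}{35}$ ($Q = \left(\frac{44 - 21}{34 - 69} + 15795\right) + 9311 = \left(\frac{1}{-35} \cdot 23 + 15795\right) + 9311 = \left(\left(- \frac{1}{35}\right) 23 + 15795\right) + 9311 = \left(- \frac{23}{35} + 15795\right) + 9311 = \frac{552802}{35} + 9311 = \frac{878687}{35} \approx 25105.0$)
$- \frac{69658}{- \frac{20407}{Q} + \frac{y}{22853}} = - \frac{69658}{- \frac{20407}{\frac{878687}{35}} - \frac{9911}{22853}} = - \frac{69658}{\left(-20407\right) \frac{35}{878687} - \frac{9911}{22853}} = - \frac{69658}{- \frac{714245}{878687} - \frac{9911}{22853}} = - \frac{69658}{- \frac{25031307842}{20080634011}} = \left(-69658\right) \left(- \frac{20080634011}{25031307842}\right) = \frac{699388401969119}{12515653921}$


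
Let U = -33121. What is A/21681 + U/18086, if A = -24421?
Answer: -1159774607/392122566 ≈ -2.9577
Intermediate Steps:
A/21681 + U/18086 = -24421/21681 - 33121/18086 = -1159774607/392122566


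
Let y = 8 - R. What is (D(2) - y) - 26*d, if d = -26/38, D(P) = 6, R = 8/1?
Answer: 452/19 ≈ 23.789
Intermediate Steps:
R = 8 (R = 8*1 = 8)
d = -13/19 (d = -26*1/38 = -13/19 ≈ -0.68421)
y = 0 (y = 8 - 1*8 = 8 - 8 = 0)
(D(2) - y) - 26*d = (6 - 1*0) - 26*(-13/19) = (6 + 0) + 338/19 = 6 + 338/19 = 452/19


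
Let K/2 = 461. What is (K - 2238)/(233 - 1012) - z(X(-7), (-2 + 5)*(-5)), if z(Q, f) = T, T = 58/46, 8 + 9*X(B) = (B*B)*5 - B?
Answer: 7677/17917 ≈ 0.42848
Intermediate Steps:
K = 922 (K = 2*461 = 922)
X(B) = -8/9 - B/9 + 5*B²/9 (X(B) = -8/9 + ((B*B)*5 - B)/9 = -8/9 + (B²*5 - B)/9 = -8/9 + (5*B² - B)/9 = -8/9 + (-B + 5*B²)/9 = -8/9 + (-B/9 + 5*B²/9) = -8/9 - B/9 + 5*B²/9)
T = 29/23 (T = 58*(1/46) = 29/23 ≈ 1.2609)
z(Q, f) = 29/23
(K - 2238)/(233 - 1012) - z(X(-7), (-2 + 5)*(-5)) = (922 - 2238)/(233 - 1012) - 1*29/23 = -1316/(-779) - 29/23 = -1316*(-1/779) - 29/23 = 1316/779 - 29/23 = 7677/17917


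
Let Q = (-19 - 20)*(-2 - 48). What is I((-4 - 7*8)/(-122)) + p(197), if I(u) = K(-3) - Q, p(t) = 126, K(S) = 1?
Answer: -1823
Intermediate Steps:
Q = 1950 (Q = -39*(-50) = 1950)
I(u) = -1949 (I(u) = 1 - 1*1950 = 1 - 1950 = -1949)
I((-4 - 7*8)/(-122)) + p(197) = -1949 + 126 = -1823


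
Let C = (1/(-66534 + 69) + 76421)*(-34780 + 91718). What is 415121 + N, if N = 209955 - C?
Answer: -41309268131756/9495 ≈ -4.3506e+9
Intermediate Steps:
C = 41315203228376/9495 (C = (1/(-66465) + 76421)*56938 = (-1/66465 + 76421)*56938 = (5079321764/66465)*56938 = 41315203228376/9495 ≈ 4.3513e+9)
N = -41313209705651/9495 (N = 209955 - 1*41315203228376/9495 = 209955 - 41315203228376/9495 = -41313209705651/9495 ≈ -4.3510e+9)
415121 + N = 415121 - 41313209705651/9495 = -41309268131756/9495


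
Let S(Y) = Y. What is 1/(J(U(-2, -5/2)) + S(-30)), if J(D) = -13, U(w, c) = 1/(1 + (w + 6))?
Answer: -1/43 ≈ -0.023256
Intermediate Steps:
U(w, c) = 1/(7 + w) (U(w, c) = 1/(1 + (6 + w)) = 1/(7 + w))
1/(J(U(-2, -5/2)) + S(-30)) = 1/(-13 - 30) = 1/(-43) = -1/43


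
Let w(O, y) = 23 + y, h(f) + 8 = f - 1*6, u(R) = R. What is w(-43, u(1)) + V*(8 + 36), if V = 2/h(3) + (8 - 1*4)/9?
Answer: 320/9 ≈ 35.556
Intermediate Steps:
h(f) = -14 + f (h(f) = -8 + (f - 1*6) = -8 + (f - 6) = -8 + (-6 + f) = -14 + f)
V = 26/99 (V = 2/(-14 + 3) + (8 - 1*4)/9 = 2/(-11) + (8 - 4)*(⅑) = 2*(-1/11) + 4*(⅑) = -2/11 + 4/9 = 26/99 ≈ 0.26263)
w(-43, u(1)) + V*(8 + 36) = (23 + 1) + 26*(8 + 36)/99 = 24 + (26/99)*44 = 24 + 104/9 = 320/9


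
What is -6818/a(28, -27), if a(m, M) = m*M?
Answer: 487/54 ≈ 9.0185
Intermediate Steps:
a(m, M) = M*m
-6818/a(28, -27) = -6818/((-27*28)) = -6818/(-756) = -6818*(-1/756) = 487/54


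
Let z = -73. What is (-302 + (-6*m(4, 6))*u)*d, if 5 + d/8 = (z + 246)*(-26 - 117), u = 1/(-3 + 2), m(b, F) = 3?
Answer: 56218368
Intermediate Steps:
u = -1 (u = 1/(-1) = -1)
d = -197952 (d = -40 + 8*((-73 + 246)*(-26 - 117)) = -40 + 8*(173*(-143)) = -40 + 8*(-24739) = -40 - 197912 = -197952)
(-302 + (-6*m(4, 6))*u)*d = (-302 - 6*3*(-1))*(-197952) = (-302 - 18*(-1))*(-197952) = (-302 + 18)*(-197952) = -284*(-197952) = 56218368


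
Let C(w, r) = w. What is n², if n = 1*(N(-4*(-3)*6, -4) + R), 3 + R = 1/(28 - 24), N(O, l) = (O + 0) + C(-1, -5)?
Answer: 74529/16 ≈ 4658.1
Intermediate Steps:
N(O, l) = -1 + O (N(O, l) = (O + 0) - 1 = O - 1 = -1 + O)
R = -11/4 (R = -3 + 1/(28 - 24) = -3 + 1/4 = -3 + ¼ = -11/4 ≈ -2.7500)
n = 273/4 (n = 1*((-1 - 4*(-3)*6) - 11/4) = 1*((-1 + 12*6) - 11/4) = 1*((-1 + 72) - 11/4) = 1*(71 - 11/4) = 1*(273/4) = 273/4 ≈ 68.250)
n² = (273/4)² = 74529/16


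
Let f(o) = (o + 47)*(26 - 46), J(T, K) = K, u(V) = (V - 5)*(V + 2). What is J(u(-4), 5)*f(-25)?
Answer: -2200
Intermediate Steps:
u(V) = (-5 + V)*(2 + V)
f(o) = -940 - 20*o (f(o) = (47 + o)*(-20) = -940 - 20*o)
J(u(-4), 5)*f(-25) = 5*(-940 - 20*(-25)) = 5*(-940 + 500) = 5*(-440) = -2200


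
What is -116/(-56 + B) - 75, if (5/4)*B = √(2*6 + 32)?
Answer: -177025/2428 + 145*√11/2428 ≈ -72.712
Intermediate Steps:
B = 8*√11/5 (B = 4*√(2*6 + 32)/5 = 4*√(12 + 32)/5 = 4*√44/5 = 4*(2*√11)/5 = 8*√11/5 ≈ 5.3066)
-116/(-56 + B) - 75 = -116/(-56 + 8*√11/5) - 75 = -75 - 116/(-56 + 8*√11/5)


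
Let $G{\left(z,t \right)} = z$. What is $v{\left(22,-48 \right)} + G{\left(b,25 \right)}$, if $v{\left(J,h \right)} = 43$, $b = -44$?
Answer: $-1$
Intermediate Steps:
$v{\left(22,-48 \right)} + G{\left(b,25 \right)} = 43 - 44 = -1$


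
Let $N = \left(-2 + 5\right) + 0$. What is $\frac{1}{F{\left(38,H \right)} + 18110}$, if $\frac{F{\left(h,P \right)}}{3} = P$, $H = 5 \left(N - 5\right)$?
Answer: $\frac{1}{18080} \approx 5.531 \cdot 10^{-5}$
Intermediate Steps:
$N = 3$ ($N = 3 + 0 = 3$)
$H = -10$ ($H = 5 \left(3 - 5\right) = 5 \left(-2\right) = -10$)
$F{\left(h,P \right)} = 3 P$
$\frac{1}{F{\left(38,H \right)} + 18110} = \frac{1}{3 \left(-10\right) + 18110} = \frac{1}{-30 + 18110} = \frac{1}{18080}$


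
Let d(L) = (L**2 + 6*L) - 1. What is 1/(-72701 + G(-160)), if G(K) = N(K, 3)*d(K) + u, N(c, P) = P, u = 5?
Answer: 1/1221 ≈ 0.00081900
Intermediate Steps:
d(L) = -1 + L**2 + 6*L
G(K) = 2 + 3*K**2 + 18*K (G(K) = 3*(-1 + K**2 + 6*K) + 5 = (-3 + 3*K**2 + 18*K) + 5 = 2 + 3*K**2 + 18*K)
1/(-72701 + G(-160)) = 1/(-72701 + (2 + 3*(-160)**2 + 18*(-160))) = 1/(-72701 + (2 + 3*25600 - 2880)) = 1/(-72701 + (2 + 76800 - 2880)) = 1/(-72701 + 73922) = 1/1221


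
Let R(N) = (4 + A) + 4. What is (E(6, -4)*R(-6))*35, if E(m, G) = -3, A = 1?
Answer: -945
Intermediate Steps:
R(N) = 9 (R(N) = (4 + 1) + 4 = 5 + 4 = 9)
(E(6, -4)*R(-6))*35 = -3*9*35 = -27*35 = -945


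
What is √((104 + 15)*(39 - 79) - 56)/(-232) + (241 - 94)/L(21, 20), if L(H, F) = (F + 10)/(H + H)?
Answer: 1029/5 - I*√301/58 ≈ 205.8 - 0.29913*I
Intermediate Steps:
L(H, F) = (10 + F)/(2*H) (L(H, F) = (10 + F)/((2*H)) = (10 + F)*(1/(2*H)) = (10 + F)/(2*H))
√((104 + 15)*(39 - 79) - 56)/(-232) + (241 - 94)/L(21, 20) = √((104 + 15)*(39 - 79) - 56)/(-232) + (241 - 94)/(((½)*(10 + 20)/21)) = √(119*(-40) - 56)*(-1/232) + 147/(((½)*(1/21)*30)) = √(-4760 - 56)*(-1/232) + 147/(5/7) = √(-4816)*(-1/232) + 147*(7/5) = (4*I*√301)*(-1/232) + 1029/5 = -I*√301/58 + 1029/5 = 1029/5 - I*√301/58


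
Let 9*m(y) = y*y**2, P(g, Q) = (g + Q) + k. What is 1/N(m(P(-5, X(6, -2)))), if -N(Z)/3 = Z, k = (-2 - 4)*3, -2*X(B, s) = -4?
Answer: 1/3087 ≈ 0.00032394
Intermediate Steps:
X(B, s) = 2 (X(B, s) = -1/2*(-4) = 2)
k = -18 (k = -6*3 = -18)
P(g, Q) = -18 + Q + g (P(g, Q) = (g + Q) - 18 = (Q + g) - 18 = -18 + Q + g)
m(y) = y**3/9 (m(y) = (y*y**2)/9 = y**3/9)
N(Z) = -3*Z
1/N(m(P(-5, X(6, -2)))) = 1/(-(-18 + 2 - 5)**3/3) = 1/(-(-21)**3/3) = 1/(-(-9261)/3) = 1/(-3*(-1029)) = 1/3087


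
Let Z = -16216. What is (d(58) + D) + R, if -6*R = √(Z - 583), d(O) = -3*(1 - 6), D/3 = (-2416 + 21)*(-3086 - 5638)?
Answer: 62681955 - I*√16799/6 ≈ 6.2682e+7 - 21.602*I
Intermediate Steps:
D = 62681940 (D = 3*((-2416 + 21)*(-3086 - 5638)) = 3*(-2395*(-8724)) = 3*20893980 = 62681940)
d(O) = 15 (d(O) = -3*(-5) = 15)
R = -I*√16799/6 (R = -√(-16216 - 583)/6 = -I*√16799/6 ≈ -21.602*I)
(d(58) + D) + R = (15 + 62681940) - I*√16799/6 = 62681955 - I*√16799/6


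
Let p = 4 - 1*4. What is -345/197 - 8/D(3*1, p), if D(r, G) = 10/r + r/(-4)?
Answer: -29607/6107 ≈ -4.8480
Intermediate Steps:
p = 0 (p = 4 - 4 = 0)
D(r, G) = 10/r - r/4 (D(r, G) = 10/r + r*(-¼) = 10/r - r/4)
-345/197 - 8/D(3*1, p) = -345/197 - 8/(10/((3*1)) - 3/4) = -345*1/197 - 8/(10/3 - ¼*3) = -345/197 - 8/(10*(⅓) - ¾) = -345/197 - 8/(10/3 - ¾) = -345/197 - 8/31/12 = -345/197 - 8*12/31 = -345/197 - 96/31 = -29607/6107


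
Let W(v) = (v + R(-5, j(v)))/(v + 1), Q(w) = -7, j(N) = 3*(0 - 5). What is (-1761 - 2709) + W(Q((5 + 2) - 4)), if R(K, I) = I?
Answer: -13399/3 ≈ -4466.3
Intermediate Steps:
j(N) = -15 (j(N) = 3*(-5) = -15)
W(v) = (-15 + v)/(1 + v) (W(v) = (v - 15)/(v + 1) = (-15 + v)/(1 + v))
(-1761 - 2709) + W(Q((5 + 2) - 4)) = (-1761 - 2709) + (-15 - 7)/(1 - 7) = -4470 - 22/(-6) = -4470 - ⅙*(-22) = -4470 + 11/3 = -13399/3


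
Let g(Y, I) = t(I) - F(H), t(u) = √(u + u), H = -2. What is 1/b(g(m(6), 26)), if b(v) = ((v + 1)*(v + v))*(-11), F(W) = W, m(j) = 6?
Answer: -29/22704 + 5*√13/22704 ≈ -0.00048327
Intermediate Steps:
t(u) = √2*√u (t(u) = √(2*u) = √2*√u)
g(Y, I) = 2 + √2*√I (g(Y, I) = √2*√I - 1*(-2) = √2*√I + 2 = 2 + √2*√I)
b(v) = -22*v*(1 + v) (b(v) = ((1 + v)*(2*v))*(-11) = (2*v*(1 + v))*(-11) = -22*v*(1 + v))
1/b(g(m(6), 26)) = 1/(-22*(2 + √2*√26)*(1 + (2 + √2*√26))) = 1/(-22*(2 + 2*√13)*(1 + (2 + 2*√13))) = 1/(-22*(2 + 2*√13)*(3 + 2*√13)) = -1/(22*(2 + 2*√13)*(3 + 2*√13))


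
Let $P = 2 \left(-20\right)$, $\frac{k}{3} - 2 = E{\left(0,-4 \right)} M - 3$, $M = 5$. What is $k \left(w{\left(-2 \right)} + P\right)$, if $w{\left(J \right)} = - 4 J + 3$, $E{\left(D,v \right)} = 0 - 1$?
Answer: $522$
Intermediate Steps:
$E{\left(D,v \right)} = -1$
$k = -18$ ($k = 6 + 3 \left(\left(-1\right) 5 - 3\right) = 6 + 3 \left(-5 - 3\right) = 6 + 3 \left(-8\right) = 6 - 24 = -18$)
$w{\left(J \right)} = 3 - 4 J$
$P = -40$
$k \left(w{\left(-2 \right)} + P\right) = - 18 \left(\left(3 - -8\right) - 40\right) = - 18 \left(\left(3 + 8\right) - 40\right) = - 18 \left(11 - 40\right) = \left(-18\right) \left(-29\right) = 522$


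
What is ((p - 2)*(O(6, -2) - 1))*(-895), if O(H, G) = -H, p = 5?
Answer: 18795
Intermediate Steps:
((p - 2)*(O(6, -2) - 1))*(-895) = ((5 - 2)*(-1*6 - 1))*(-895) = (3*(-6 - 1))*(-895) = (3*(-7))*(-895) = -21*(-895) = 18795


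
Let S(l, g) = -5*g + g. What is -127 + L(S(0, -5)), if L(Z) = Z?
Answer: -107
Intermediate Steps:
S(l, g) = -4*g
-127 + L(S(0, -5)) = -127 - 4*(-5) = -127 + 20 = -107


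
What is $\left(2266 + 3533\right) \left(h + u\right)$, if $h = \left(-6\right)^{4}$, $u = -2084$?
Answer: $-4569612$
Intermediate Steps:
$h = 1296$
$\left(2266 + 3533\right) \left(h + u\right) = \left(2266 + 3533\right) \left(1296 - 2084\right) = 5799 \left(-788\right) = -4569612$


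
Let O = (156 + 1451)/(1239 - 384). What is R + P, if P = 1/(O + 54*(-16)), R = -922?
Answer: -679619041/737113 ≈ -922.00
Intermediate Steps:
O = 1607/855 ≈ 1.8795
P = -855/737113 (P = 1/(1607/855 + 54*(-16)) = 1/(1607/855 - 864) = 1/(-737113/855) = -855/737113 ≈ -0.0011599)
R + P = -922 - 855/737113 = -679619041/737113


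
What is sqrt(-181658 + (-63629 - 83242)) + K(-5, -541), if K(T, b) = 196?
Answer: 196 + I*sqrt(328529) ≈ 196.0 + 573.17*I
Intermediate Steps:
sqrt(-181658 + (-63629 - 83242)) + K(-5, -541) = sqrt(-181658 + (-63629 - 83242)) + 196 = sqrt(-181658 - 146871) + 196 = sqrt(-328529) + 196 = I*sqrt(328529) + 196 = 196 + I*sqrt(328529)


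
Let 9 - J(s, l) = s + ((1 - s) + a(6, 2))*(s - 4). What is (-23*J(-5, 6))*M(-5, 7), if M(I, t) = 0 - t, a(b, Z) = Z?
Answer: 13846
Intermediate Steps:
J(s, l) = 9 - s - (-4 + s)*(3 - s) (J(s, l) = 9 - (s + ((1 - s) + 2)*(s - 4)) = 9 - (s + (3 - s)*(-4 + s)) = 9 - (s + (-4 + s)*(3 - s)) = 9 + (-s - (-4 + s)*(3 - s)) = 9 - s - (-4 + s)*(3 - s))
M(I, t) = -t
(-23*J(-5, 6))*M(-5, 7) = (-23*(21 + (-5)**2 - 8*(-5)))*(-1*7) = -23*(21 + 25 + 40)*(-7) = -23*86*(-7) = -1978*(-7) = 13846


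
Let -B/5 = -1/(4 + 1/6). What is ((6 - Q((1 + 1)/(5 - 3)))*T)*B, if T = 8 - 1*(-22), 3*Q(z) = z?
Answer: 204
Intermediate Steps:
Q(z) = z/3
T = 30 (T = 8 + 22 = 30)
B = 6/5 (B = -(-5)/(4 + 1/6) = -(-5)/(4 + ⅙) = -(-5)/25/6 = -(-5)*6/25 = -5*(-6/25) = 6/5 ≈ 1.2000)
((6 - Q((1 + 1)/(5 - 3)))*T)*B = ((6 - (1 + 1)/(5 - 3)/3)*30)*(6/5) = ((6 - 2/2/3)*30)*(6/5) = ((6 - 2*(½)/3)*30)*(6/5) = ((6 - 1/3)*30)*(6/5) = ((6 - 1*⅓)*30)*(6/5) = ((6 - ⅓)*30)*(6/5) = ((17/3)*30)*(6/5) = 170*(6/5) = 204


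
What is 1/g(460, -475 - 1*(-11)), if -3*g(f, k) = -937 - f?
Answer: 3/1397 ≈ 0.0021475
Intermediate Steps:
g(f, k) = 937/3 + f/3 (g(f, k) = -(-937 - f)/3 = 937/3 + f/3)
1/g(460, -475 - 1*(-11)) = 1/(937/3 + (1/3)*460) = 1/(937/3 + 460/3) = 1/(1397/3) = 3/1397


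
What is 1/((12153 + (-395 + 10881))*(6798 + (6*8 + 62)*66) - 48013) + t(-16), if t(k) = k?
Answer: -5091376783/318211049 ≈ -16.000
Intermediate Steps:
1/((12153 + (-395 + 10881))*(6798 + (6*8 + 62)*66) - 48013) + t(-16) = 1/((12153 + (-395 + 10881))*(6798 + (6*8 + 62)*66) - 48013) - 16 = 1/((12153 + 10486)*(6798 + (48 + 62)*66) - 48013) - 16 = 1/(22639*(6798 + 110*66) - 48013) - 16 = 1/(22639*(6798 + 7260) - 48013) - 16 = 1/(22639*14058 - 48013) - 16 = 1/(318259062 - 48013) - 16 = 1/318211049 - 16 = -5091376783/318211049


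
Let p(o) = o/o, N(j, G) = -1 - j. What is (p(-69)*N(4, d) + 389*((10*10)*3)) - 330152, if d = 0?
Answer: -213457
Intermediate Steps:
p(o) = 1
(p(-69)*N(4, d) + 389*((10*10)*3)) - 330152 = (1*(-1 - 1*4) + 389*((10*10)*3)) - 330152 = (1*(-1 - 4) + 389*(100*3)) - 330152 = (1*(-5) + 389*300) - 330152 = (-5 + 116700) - 330152 = 116695 - 330152 = -213457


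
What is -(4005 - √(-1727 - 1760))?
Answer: -4005 + I*√3487 ≈ -4005.0 + 59.051*I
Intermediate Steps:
-(4005 - √(-1727 - 1760)) = -(4005 - √(-3487)) = -(4005 - I*√3487) = -4005 + I*√3487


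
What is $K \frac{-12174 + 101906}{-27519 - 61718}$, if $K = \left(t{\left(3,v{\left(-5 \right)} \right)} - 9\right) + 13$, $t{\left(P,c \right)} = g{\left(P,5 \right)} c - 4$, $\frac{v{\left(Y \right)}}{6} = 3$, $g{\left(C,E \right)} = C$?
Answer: $- \frac{4845528}{89237} \approx -54.3$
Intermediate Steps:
$v{\left(Y \right)} = 18$ ($v{\left(Y \right)} = 6 \cdot 3 = 18$)
$t{\left(P,c \right)} = -4 + P c$ ($t{\left(P,c \right)} = P c - 4 = -4 + P c$)
$K = 54$ ($K = \left(\left(-4 + 3 \cdot 18\right) - 9\right) + 13 = \left(\left(-4 + 54\right) - 9\right) + 13 = \left(50 - 9\right) + 13 = 41 + 13 = 54$)
$K \frac{-12174 + 101906}{-27519 - 61718} = 54 \frac{-12174 + 101906}{-27519 - 61718} = 54 \frac{89732}{-89237} = 54 \cdot 89732 \left(- \frac{1}{89237}\right) = 54 \left(- \frac{89732}{89237}\right) = - \frac{4845528}{89237}$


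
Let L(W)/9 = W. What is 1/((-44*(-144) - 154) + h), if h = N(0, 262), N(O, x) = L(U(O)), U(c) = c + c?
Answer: 1/6182 ≈ 0.00016176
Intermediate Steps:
U(c) = 2*c
L(W) = 9*W
N(O, x) = 18*O (N(O, x) = 9*(2*O) = 18*O)
h = 0 (h = 18*0 = 0)
1/((-44*(-144) - 154) + h) = 1/((-44*(-144) - 154) + 0) = 1/((6336 - 154) + 0) = 1/(6182 + 0) = 1/6182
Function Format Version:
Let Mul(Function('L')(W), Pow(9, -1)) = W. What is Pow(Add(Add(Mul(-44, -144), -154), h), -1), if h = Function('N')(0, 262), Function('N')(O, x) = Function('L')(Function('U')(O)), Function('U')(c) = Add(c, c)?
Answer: Rational(1, 6182) ≈ 0.00016176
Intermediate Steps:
Function('U')(c) = Mul(2, c)
Function('L')(W) = Mul(9, W)
Function('N')(O, x) = Mul(18, O) (Function('N')(O, x) = Mul(9, Mul(2, O)) = Mul(18, O))
h = 0 (h = Mul(18, 0) = 0)
Pow(Add(Add(Mul(-44, -144), -154), h), -1) = Pow(Add(Add(Mul(-44, -144), -154), 0), -1) = Pow(Add(Add(6336, -154), 0), -1) = Pow(Add(6182, 0), -1) = Pow(6182, -1) = Rational(1, 6182)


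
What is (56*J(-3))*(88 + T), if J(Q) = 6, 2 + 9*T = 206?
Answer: 37184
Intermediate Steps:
T = 68/3 (T = -2/9 + (1/9)*206 = -2/9 + 206/9 = 68/3 ≈ 22.667)
(56*J(-3))*(88 + T) = (56*6)*(88 + 68/3) = 336*(332/3) = 37184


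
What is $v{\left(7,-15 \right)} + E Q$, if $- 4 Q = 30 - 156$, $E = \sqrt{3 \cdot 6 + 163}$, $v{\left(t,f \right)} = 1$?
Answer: $1 + \frac{63 \sqrt{181}}{2} \approx 424.79$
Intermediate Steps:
$E = \sqrt{181}$ ($E = \sqrt{18 + 163} = \sqrt{181} \approx 13.454$)
$Q = \frac{63}{2}$ ($Q = - \frac{30 - 156}{4} = \left(- \frac{1}{4}\right) \left(-126\right) = \frac{63}{2} \approx 31.5$)
$v{\left(7,-15 \right)} + E Q = 1 + \sqrt{181} \cdot \frac{63}{2} = 1 + \frac{63 \sqrt{181}}{2}$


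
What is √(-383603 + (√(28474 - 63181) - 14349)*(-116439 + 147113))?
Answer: √(-440524829 + 30674*I*√34707) ≈ 136.1 + 20989.0*I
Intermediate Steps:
√(-383603 + (√(28474 - 63181) - 14349)*(-116439 + 147113)) = √(-383603 + (√(-34707) - 14349)*30674) = √(-383603 + (I*√34707 - 14349)*30674) = √(-383603 + (-14349 + I*√34707)*30674) = √(-383603 + (-440141226 + 30674*I*√34707)) = √(-440524829 + 30674*I*√34707)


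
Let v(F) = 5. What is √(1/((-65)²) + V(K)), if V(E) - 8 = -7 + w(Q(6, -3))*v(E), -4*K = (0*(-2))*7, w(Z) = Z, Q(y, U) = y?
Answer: 4*√8186/65 ≈ 5.5678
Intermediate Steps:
K = 0 (K = -0*(-2)*7/4 = -0*7 = -¼*0 = 0)
V(E) = 31 (V(E) = 8 + (-7 + 6*5) = 8 + (-7 + 30) = 8 + 23 = 31)
√(1/((-65)²) + V(K)) = √(1/((-65)²) + 31) = √(1/4225 + 31) = √(130976/4225) = 4*√8186/65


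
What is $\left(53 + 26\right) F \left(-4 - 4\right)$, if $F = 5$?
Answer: $-3160$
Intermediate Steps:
$\left(53 + 26\right) F \left(-4 - 4\right) = \left(53 + 26\right) 5 \left(-4 - 4\right) = 79 \cdot 5 \left(-8\right) = 79 \left(-40\right) = -3160$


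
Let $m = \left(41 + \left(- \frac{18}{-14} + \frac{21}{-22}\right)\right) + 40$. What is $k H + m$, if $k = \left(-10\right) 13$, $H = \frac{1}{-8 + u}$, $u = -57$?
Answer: $\frac{12833}{154} \approx 83.331$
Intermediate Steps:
$m = \frac{12525}{154}$ ($m = \left(41 + \left(\left(-18\right) \left(- \frac{1}{14}\right) + 21 \left(- \frac{1}{22}\right)\right)\right) + 40 = \left(41 + \left(\frac{9}{7} - \frac{21}{22}\right)\right) + 40 = \left(41 + \frac{51}{154}\right) + 40 = \frac{6365}{154} + 40 = \frac{12525}{154} \approx 81.331$)
$H = - \frac{1}{65}$ ($H = \frac{1}{-8 - 57} = \frac{1}{-65} = - \frac{1}{65} \approx -0.015385$)
$k = -130$
$k H + m = \left(-130\right) \left(- \frac{1}{65}\right) + \frac{12525}{154} = 2 + \frac{12525}{154} = \frac{12833}{154}$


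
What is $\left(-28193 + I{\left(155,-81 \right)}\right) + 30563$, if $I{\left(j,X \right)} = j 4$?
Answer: $2990$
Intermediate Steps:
$I{\left(j,X \right)} = 4 j$
$\left(-28193 + I{\left(155,-81 \right)}\right) + 30563 = \left(-28193 + 4 \cdot 155\right) + 30563 = \left(-28193 + 620\right) + 30563 = -27573 + 30563 = 2990$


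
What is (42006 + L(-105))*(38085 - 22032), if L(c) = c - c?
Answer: 674322318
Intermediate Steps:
L(c) = 0
(42006 + L(-105))*(38085 - 22032) = (42006 + 0)*(38085 - 22032) = 42006*16053 = 674322318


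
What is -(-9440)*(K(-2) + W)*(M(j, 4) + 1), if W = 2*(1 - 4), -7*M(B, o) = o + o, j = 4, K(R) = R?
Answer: 75520/7 ≈ 10789.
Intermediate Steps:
M(B, o) = -2*o/7 (M(B, o) = -(o + o)/7 = -2*o/7)
W = -6 (W = 2*(-3) = -6)
-(-9440)*(K(-2) + W)*(M(j, 4) + 1) = -(-9440)*(-2 - 6)*(-2/7*4 + 1) = -(-9440)*(-8*(-8/7 + 1)) = -(-9440)*(-8*(-⅐)) = -(-9440)*8/7 = -1*(-75520/7) = 75520/7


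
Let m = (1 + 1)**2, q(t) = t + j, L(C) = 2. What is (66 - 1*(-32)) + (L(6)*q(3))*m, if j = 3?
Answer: 146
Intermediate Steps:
q(t) = 3 + t (q(t) = t + 3 = 3 + t)
m = 4 (m = 2**2 = 4)
(66 - 1*(-32)) + (L(6)*q(3))*m = (66 - 1*(-32)) + (2*(3 + 3))*4 = (66 + 32) + (2*6)*4 = 98 + 12*4 = 98 + 48 = 146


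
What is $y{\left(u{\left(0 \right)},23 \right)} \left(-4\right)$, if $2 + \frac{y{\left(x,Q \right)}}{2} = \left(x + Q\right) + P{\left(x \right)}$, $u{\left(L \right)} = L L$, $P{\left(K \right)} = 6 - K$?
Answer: $-216$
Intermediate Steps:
$u{\left(L \right)} = L^{2}$
$y{\left(x,Q \right)} = 8 + 2 Q$ ($y{\left(x,Q \right)} = -4 + 2 \left(\left(x + Q\right) - \left(-6 + x\right)\right) = -4 + 2 \left(\left(Q + x\right) - \left(-6 + x\right)\right) = -4 + 2 \left(6 + Q\right) = -4 + \left(12 + 2 Q\right) = 8 + 2 Q$)
$y{\left(u{\left(0 \right)},23 \right)} \left(-4\right) = \left(8 + 2 \cdot 23\right) \left(-4\right) = \left(8 + 46\right) \left(-4\right) = 54 \left(-4\right) = -216$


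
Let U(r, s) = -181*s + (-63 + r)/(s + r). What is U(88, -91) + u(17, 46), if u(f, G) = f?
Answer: 49439/3 ≈ 16480.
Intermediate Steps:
U(r, s) = -181*s + (-63 + r)/(r + s)
U(88, -91) + u(17, 46) = (-63 + 88 - 181*(-91)**2 - 181*88*(-91))/(88 - 91) + 17 = (-63 + 88 - 181*8281 + 1449448)/(-3) + 17 = -(-63 + 88 - 1498861 + 1449448)/3 + 17 = -1/3*(-49388) + 17 = 49388/3 + 17 = 49439/3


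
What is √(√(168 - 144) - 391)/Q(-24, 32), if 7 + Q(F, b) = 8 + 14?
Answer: √(-391 + 2*√6)/15 ≈ 1.31*I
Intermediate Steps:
Q(F, b) = 15 (Q(F, b) = -7 + (8 + 14) = -7 + 22 = 15)
√(√(168 - 144) - 391)/Q(-24, 32) = √(√(168 - 144) - 391)/15 = √(√24 - 391)*(1/15) = √(2*√6 - 391)*(1/15) = √(-391 + 2*√6)*(1/15) = √(-391 + 2*√6)/15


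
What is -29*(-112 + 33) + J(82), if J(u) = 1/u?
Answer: 187863/82 ≈ 2291.0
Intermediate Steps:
-29*(-112 + 33) + J(82) = -29*(-112 + 33) + 1/82 = -29*(-79) + 1/82 = 2291 + 1/82 = 187863/82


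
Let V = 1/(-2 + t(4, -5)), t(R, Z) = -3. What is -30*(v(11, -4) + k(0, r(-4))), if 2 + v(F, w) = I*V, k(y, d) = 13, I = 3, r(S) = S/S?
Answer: -312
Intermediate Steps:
r(S) = 1
V = -⅕ (V = 1/(-2 - 3) = 1/(-5) = -⅕ ≈ -0.20000)
v(F, w) = -13/5 (v(F, w) = -2 + 3*(-⅕) = -2 - ⅗ = -13/5)
-30*(v(11, -4) + k(0, r(-4))) = -30*(-13/5 + 13) = -30*52/5 = -312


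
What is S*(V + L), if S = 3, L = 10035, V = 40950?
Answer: 152955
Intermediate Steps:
S*(V + L) = 3*(40950 + 10035) = 3*50985 = 152955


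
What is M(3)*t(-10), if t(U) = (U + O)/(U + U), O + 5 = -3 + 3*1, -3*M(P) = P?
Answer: -¾ ≈ -0.75000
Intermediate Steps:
M(P) = -P/3
O = -5 (O = -5 + (-3 + 3*1) = -5 + (-3 + 3) = -5 + 0 = -5)
t(U) = (-5 + U)/(2*U) (t(U) = (U - 5)/(U + U) = (-5 + U)/((2*U)) = (-5 + U)*(1/(2*U)) = (-5 + U)/(2*U))
M(3)*t(-10) = (-⅓*3)*((½)*(-5 - 10)/(-10)) = -(-1)*(-15)/(2*10) = -1*¾ = -¾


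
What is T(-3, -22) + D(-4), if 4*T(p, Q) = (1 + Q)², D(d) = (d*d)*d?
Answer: 185/4 ≈ 46.250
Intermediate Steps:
D(d) = d³ (D(d) = d²*d = d³)
T(p, Q) = (1 + Q)²/4
T(-3, -22) + D(-4) = (1 - 22)²/4 + (-4)³ = (¼)*(-21)² - 64 = (¼)*441 - 64 = 441/4 - 64 = 185/4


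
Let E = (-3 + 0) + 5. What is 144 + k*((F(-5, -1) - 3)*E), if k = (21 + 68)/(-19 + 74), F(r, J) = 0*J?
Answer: 7386/55 ≈ 134.29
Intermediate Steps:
F(r, J) = 0
E = 2 (E = -3 + 5 = 2)
k = 89/55 ≈ 1.6182
144 + k*((F(-5, -1) - 3)*E) = 144 + 89*((0 - 3)*2)/55 = 144 + 89*(-3*2)/55 = 144 + (89/55)*(-6) = 144 - 534/55 = 7386/55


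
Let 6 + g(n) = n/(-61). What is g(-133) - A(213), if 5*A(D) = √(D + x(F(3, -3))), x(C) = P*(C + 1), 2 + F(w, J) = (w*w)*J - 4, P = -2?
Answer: -233/61 - √277/5 ≈ -7.1483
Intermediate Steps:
F(w, J) = -6 + J*w² (F(w, J) = -2 + ((w*w)*J - 4) = -2 + (w²*J - 4) = -2 + (J*w² - 4) = -2 + (-4 + J*w²) = -6 + J*w²)
x(C) = -2 - 2*C (x(C) = -2*(C + 1) = -2*(1 + C) = -2 - 2*C)
A(D) = √(64 + D)/5 (A(D) = √(D + (-2 - 2*(-6 - 3*3²)))/5 = √(D + (-2 - 2*(-6 - 3*9)))/5 = √(D + (-2 - 2*(-6 - 27)))/5 = √(D + (-2 - 2*(-33)))/5 = √(D + (-2 + 66))/5 = √(D + 64)/5 = √(64 + D)/5)
g(n) = -6 - n/61 (g(n) = -6 + n/(-61) = -6 + n*(-1/61) = -6 - n/61)
g(-133) - A(213) = (-6 - 1/61*(-133)) - √(64 + 213)/5 = (-6 + 133/61) - √277/5 = -233/61 - √277/5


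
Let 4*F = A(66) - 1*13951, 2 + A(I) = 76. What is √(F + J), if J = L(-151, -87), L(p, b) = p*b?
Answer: √38671/2 ≈ 98.325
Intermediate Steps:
L(p, b) = b*p
A(I) = 74 (A(I) = -2 + 76 = 74)
J = 13137 (J = -87*(-151) = 13137)
F = -13877/4 (F = (74 - 1*13951)/4 = (74 - 13951)/4 = (¼)*(-13877) = -13877/4 ≈ -3469.3)
√(F + J) = √(-13877/4 + 13137) = √(38671/4) = √38671/2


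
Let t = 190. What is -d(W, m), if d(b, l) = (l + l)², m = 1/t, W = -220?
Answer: -1/9025 ≈ -0.00011080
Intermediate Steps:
m = 1/190 ≈ 0.0052632
d(b, l) = 4*l² (d(b, l) = (2*l)² = 4*l²)
-d(W, m) = -4*(1/190)² = -4/36100 = -1*1/9025 = -1/9025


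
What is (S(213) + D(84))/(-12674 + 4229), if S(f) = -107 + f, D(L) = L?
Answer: -38/1689 ≈ -0.022499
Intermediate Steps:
(S(213) + D(84))/(-12674 + 4229) = ((-107 + 213) + 84)/(-12674 + 4229) = (106 + 84)/(-8445) = 190*(-1/8445) = -38/1689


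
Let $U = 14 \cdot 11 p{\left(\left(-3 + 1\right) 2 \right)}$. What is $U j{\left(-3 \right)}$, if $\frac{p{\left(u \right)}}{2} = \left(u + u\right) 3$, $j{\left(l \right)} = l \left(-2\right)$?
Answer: $-44352$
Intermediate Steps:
$j{\left(l \right)} = - 2 l$
$p{\left(u \right)} = 12 u$ ($p{\left(u \right)} = 2 \left(u + u\right) 3 = 2 \cdot 2 u 3 = 2 \cdot 6 u = 12 u$)
$U = -7392$ ($U = 14 \cdot 11 \cdot 12 \left(-3 + 1\right) 2 = 154 \cdot 12 \left(\left(-2\right) 2\right) = 154 \cdot 12 \left(-4\right) = 154 \left(-48\right) = -7392$)
$U j{\left(-3 \right)} = - 7392 \left(\left(-2\right) \left(-3\right)\right) = \left(-7392\right) 6 = -44352$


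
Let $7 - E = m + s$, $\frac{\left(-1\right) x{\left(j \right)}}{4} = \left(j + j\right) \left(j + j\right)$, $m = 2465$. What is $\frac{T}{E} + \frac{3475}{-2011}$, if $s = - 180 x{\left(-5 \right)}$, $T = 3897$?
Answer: $- \frac{266578417}{149735038} \approx -1.7803$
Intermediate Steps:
$x{\left(j \right)} = - 16 j^{2}$ ($x{\left(j \right)} = - 4 \left(j + j\right) \left(j + j\right) = - 4 \cdot 2 j 2 j = - 4 \cdot 4 j^{2} = - 16 j^{2}$)
$s = 72000$ ($s = - 180 \left(- 16 \left(-5\right)^{2}\right) = - 180 \left(\left(-16\right) 25\right) = \left(-180\right) \left(-400\right) = 72000$)
$E = -74458$ ($E = 7 - \left(2465 + 72000\right) = 7 - 74465 = -74458$)
$\frac{T}{E} + \frac{3475}{-2011} = \frac{3897}{-74458} + \frac{3475}{-2011} = 3897 \left(- \frac{1}{74458}\right) + 3475 \left(- \frac{1}{2011}\right) = - \frac{3897}{74458} - \frac{3475}{2011} = - \frac{266578417}{149735038}$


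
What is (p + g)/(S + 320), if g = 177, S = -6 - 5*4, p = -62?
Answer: 115/294 ≈ 0.39116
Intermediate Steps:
S = -26 (S = -6 - 20 = -26)
(p + g)/(S + 320) = (-62 + 177)/(-26 + 320) = 115/294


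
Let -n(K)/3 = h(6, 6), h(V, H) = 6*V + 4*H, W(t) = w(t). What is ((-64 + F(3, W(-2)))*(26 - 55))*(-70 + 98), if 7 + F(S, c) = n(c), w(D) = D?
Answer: 203812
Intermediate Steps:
W(t) = t
h(V, H) = 4*H + 6*V
n(K) = -180 (n(K) = -3*(4*6 + 6*6) = -3*(24 + 36) = -3*60 = -180)
F(S, c) = -187 (F(S, c) = -7 - 180 = -187)
((-64 + F(3, W(-2)))*(26 - 55))*(-70 + 98) = ((-64 - 187)*(26 - 55))*(-70 + 98) = -251*(-29)*28 = 7279*28 = 203812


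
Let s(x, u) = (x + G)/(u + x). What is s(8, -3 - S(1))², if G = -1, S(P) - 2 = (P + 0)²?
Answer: 49/4 ≈ 12.250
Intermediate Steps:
S(P) = 2 + P² (S(P) = 2 + (P + 0)² = 2 + P²)
s(x, u) = (-1 + x)/(u + x) (s(x, u) = (x - 1)/(u + x) = (-1 + x)/(u + x))
s(8, -3 - S(1))² = ((-1 + 8)/((-3 - (2 + 1²)) + 8))² = (7/((-3 - (2 + 1)) + 8))² = (7/((-3 - 1*3) + 8))² = (7/((-3 - 3) + 8))² = (7/(-6 + 8))² = (7/2)² = 49/4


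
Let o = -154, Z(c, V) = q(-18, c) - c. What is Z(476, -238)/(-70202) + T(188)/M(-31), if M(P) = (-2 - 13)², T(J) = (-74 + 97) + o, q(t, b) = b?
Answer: -131/225 ≈ -0.58222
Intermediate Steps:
Z(c, V) = 0 (Z(c, V) = c - c = 0)
T(J) = -131 (T(J) = (-74 + 97) - 154 = 23 - 154 = -131)
M(P) = 225 (M(P) = (-15)² = 225)
Z(476, -238)/(-70202) + T(188)/M(-31) = 0/(-70202) - 131/225 = 0*(-1/70202) - 131*1/225 = 0 - 131/225 = -131/225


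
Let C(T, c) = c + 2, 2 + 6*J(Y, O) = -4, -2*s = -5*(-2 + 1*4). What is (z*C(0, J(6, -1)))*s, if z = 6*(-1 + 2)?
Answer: 30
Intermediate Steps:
s = 5 (s = -(-5)*(-2 + 1*4)/2 = -(-5)*(-2 + 4)/2 = -(-5)*2/2 = -½*(-10) = 5)
J(Y, O) = -1 (J(Y, O) = -⅓ + (⅙)*(-4) = -⅓ - ⅔ = -1)
C(T, c) = 2 + c
z = 6 (z = 6*1 = 6)
(z*C(0, J(6, -1)))*s = (6*(2 - 1))*5 = (6*1)*5 = 6*5 = 30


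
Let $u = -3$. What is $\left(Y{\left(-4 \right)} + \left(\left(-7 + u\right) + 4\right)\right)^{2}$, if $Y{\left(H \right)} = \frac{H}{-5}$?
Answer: $\frac{676}{25} \approx 27.04$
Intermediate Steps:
$Y{\left(H \right)} = - \frac{H}{5}$ ($Y{\left(H \right)} = H \left(- \frac{1}{5}\right) = - \frac{H}{5}$)
$\left(Y{\left(-4 \right)} + \left(\left(-7 + u\right) + 4\right)\right)^{2} = \left(\left(- \frac{1}{5}\right) \left(-4\right) + \left(\left(-7 - 3\right) + 4\right)\right)^{2} = \left(\frac{4}{5} + \left(-10 + 4\right)\right)^{2} = \left(\frac{4}{5} - 6\right)^{2} = \left(- \frac{26}{5}\right)^{2} = \frac{676}{25}$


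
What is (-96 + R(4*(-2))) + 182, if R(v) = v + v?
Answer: 70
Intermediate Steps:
R(v) = 2*v
(-96 + R(4*(-2))) + 182 = (-96 + 2*(4*(-2))) + 182 = (-96 + 2*(-8)) + 182 = (-96 - 16) + 182 = -112 + 182 = 70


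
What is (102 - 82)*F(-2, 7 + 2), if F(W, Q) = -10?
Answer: -200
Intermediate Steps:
(102 - 82)*F(-2, 7 + 2) = (102 - 82)*(-10) = 20*(-10) = -200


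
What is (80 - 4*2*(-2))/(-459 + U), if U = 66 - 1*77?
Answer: -48/235 ≈ -0.20426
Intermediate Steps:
U = -11 (U = 66 - 77 = -11)
(80 - 4*2*(-2))/(-459 + U) = (80 - 4*2*(-2))/(-459 - 11) = (80 - 8*(-2))/(-470) = (80 + 16)*(-1/470) = 96*(-1/470) = -48/235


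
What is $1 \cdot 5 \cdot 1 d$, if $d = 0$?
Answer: $0$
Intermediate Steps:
$1 \cdot 5 \cdot 1 d = 1 \cdot 5 \cdot 1 \cdot 0 = 5 \cdot 1 \cdot 0 = 5 \cdot 0 = 0$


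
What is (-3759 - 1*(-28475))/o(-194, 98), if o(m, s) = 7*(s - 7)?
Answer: 24716/637 ≈ 38.801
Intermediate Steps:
o(m, s) = -49 + 7*s (o(m, s) = 7*(-7 + s) = -49 + 7*s)
(-3759 - 1*(-28475))/o(-194, 98) = (-3759 - 1*(-28475))/(-49 + 7*98) = (-3759 + 28475)/(-49 + 686) = 24716/637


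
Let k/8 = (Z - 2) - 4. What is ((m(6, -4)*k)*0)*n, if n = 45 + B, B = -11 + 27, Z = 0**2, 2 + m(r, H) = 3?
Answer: 0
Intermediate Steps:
m(r, H) = 1 (m(r, H) = -2 + 3 = 1)
Z = 0
B = 16
k = -48 (k = 8*((0 - 2) - 4) = 8*(-2 - 4) = 8*(-6) = -48)
n = 61 (n = 45 + 16 = 61)
((m(6, -4)*k)*0)*n = ((1*(-48))*0)*61 = -48*0*61 = 0*61 = 0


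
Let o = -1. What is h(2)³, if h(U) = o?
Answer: -1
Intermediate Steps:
h(U) = -1
h(2)³ = (-1)³ = -1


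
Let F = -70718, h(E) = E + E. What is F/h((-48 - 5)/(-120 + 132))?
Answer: 424308/53 ≈ 8005.8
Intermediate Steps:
h(E) = 2*E
F/h((-48 - 5)/(-120 + 132)) = -70718*(-120 + 132)/(2*(-48 - 5)) = -70718/(2*(-53/12)) = -70718/(-53/6) = -70718*(-6/53) = 424308/53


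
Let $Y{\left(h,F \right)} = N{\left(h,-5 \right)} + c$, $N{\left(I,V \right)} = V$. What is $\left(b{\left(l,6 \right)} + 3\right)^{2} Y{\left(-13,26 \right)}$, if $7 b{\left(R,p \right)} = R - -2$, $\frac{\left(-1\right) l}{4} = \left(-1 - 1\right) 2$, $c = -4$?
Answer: $- \frac{13689}{49} \approx -279.37$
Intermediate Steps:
$l = 16$ ($l = - 4 \left(-1 - 1\right) 2 = - 4 \left(\left(-2\right) 2\right) = \left(-4\right) \left(-4\right) = 16$)
$b{\left(R,p \right)} = \frac{2}{7} + \frac{R}{7}$ ($b{\left(R,p \right)} = \frac{R - -2}{7} = \frac{R + 2}{7} = \frac{2 + R}{7} = \frac{2}{7} + \frac{R}{7}$)
$Y{\left(h,F \right)} = -9$ ($Y{\left(h,F \right)} = -5 - 4 = -9$)
$\left(b{\left(l,6 \right)} + 3\right)^{2} Y{\left(-13,26 \right)} = \left(\left(\frac{2}{7} + \frac{1}{7} \cdot 16\right) + 3\right)^{2} \left(-9\right) = \left(\left(\frac{2}{7} + \frac{16}{7}\right) + 3\right)^{2} \left(-9\right) = \left(\frac{18}{7} + 3\right)^{2} \left(-9\right) = \left(\frac{39}{7}\right)^{2} \left(-9\right) = \frac{1521}{49} \left(-9\right) = - \frac{13689}{49}$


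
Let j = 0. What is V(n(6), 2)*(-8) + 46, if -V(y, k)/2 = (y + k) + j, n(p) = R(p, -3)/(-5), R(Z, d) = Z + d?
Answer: 342/5 ≈ 68.400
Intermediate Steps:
n(p) = ⅗ - p/5 (n(p) = (p - 3)/(-5) = (-3 + p)*(-⅕) = ⅗ - p/5)
V(y, k) = -2*k - 2*y (V(y, k) = -2*((y + k) + 0) = -2*((k + y) + 0) = -2*(k + y) = -2*k - 2*y)
V(n(6), 2)*(-8) + 46 = (-2*2 - 2*(⅗ - ⅕*6))*(-8) + 46 = (-4 - 2*(⅗ - 6/5))*(-8) + 46 = (-4 - 2*(-⅗))*(-8) + 46 = (-4 + 6/5)*(-8) + 46 = -14/5*(-8) + 46 = 112/5 + 46 = 342/5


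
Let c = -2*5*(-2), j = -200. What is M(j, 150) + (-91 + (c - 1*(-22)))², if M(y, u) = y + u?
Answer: 2351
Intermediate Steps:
M(y, u) = u + y
c = 20 (c = -10*(-2) = 20)
M(j, 150) + (-91 + (c - 1*(-22)))² = (150 - 200) + (-91 + (20 - 1*(-22)))² = -50 + (-91 + (20 + 22))² = -50 + (-91 + 42)² = -50 + (-49)² = -50 + 2401 = 2351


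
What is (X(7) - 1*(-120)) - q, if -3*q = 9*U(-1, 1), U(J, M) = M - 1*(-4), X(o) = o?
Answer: 142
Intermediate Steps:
U(J, M) = 4 + M (U(J, M) = M + 4 = 4 + M)
q = -15 (q = -3*(4 + 1) = -3*5 = -1/3*45 = -15)
(X(7) - 1*(-120)) - q = (7 - 1*(-120)) - 1*(-15) = (7 + 120) + 15 = 127 + 15 = 142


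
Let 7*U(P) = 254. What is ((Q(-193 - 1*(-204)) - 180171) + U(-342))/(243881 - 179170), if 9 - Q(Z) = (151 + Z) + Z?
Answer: -1262091/452977 ≈ -2.7862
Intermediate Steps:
U(P) = 254/7 (U(P) = (1/7)*254 = 254/7)
Q(Z) = -142 - 2*Z (Q(Z) = 9 - ((151 + Z) + Z) = 9 - (151 + 2*Z) = 9 + (-151 - 2*Z) = -142 - 2*Z)
((Q(-193 - 1*(-204)) - 180171) + U(-342))/(243881 - 179170) = (((-142 - 2*(-193 - 1*(-204))) - 180171) + 254/7)/(243881 - 179170) = (((-142 - 2*(-193 + 204)) - 180171) + 254/7)/64711 = (((-142 - 2*11) - 180171) + 254/7)*(1/64711) = (((-142 - 22) - 180171) + 254/7)*(1/64711) = ((-164 - 180171) + 254/7)*(1/64711) = (-180335 + 254/7)*(1/64711) = -1262091/7*1/64711 = -1262091/452977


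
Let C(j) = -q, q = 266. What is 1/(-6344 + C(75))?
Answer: -1/6610 ≈ -0.00015129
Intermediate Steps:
C(j) = -266 (C(j) = -1*266 = -266)
1/(-6344 + C(75)) = 1/(-6344 - 266) = 1/(-6610) = -1/6610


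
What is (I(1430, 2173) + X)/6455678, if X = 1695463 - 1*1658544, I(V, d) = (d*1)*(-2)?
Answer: 32573/6455678 ≈ 0.0050456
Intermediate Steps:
I(V, d) = -2*d (I(V, d) = d*(-2) = -2*d)
X = 36919 (X = 1695463 - 1658544 = 36919)
(I(1430, 2173) + X)/6455678 = (-2*2173 + 36919)/6455678 = (-4346 + 36919)*(1/6455678) = 32573*(1/6455678) = 32573/6455678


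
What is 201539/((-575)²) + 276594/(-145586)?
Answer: -31053817198/24067185625 ≈ -1.2903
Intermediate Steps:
201539/((-575)²) + 276594/(-145586) = 201539/330625 + 276594*(-1/145586) = 201539*(1/330625) - 138297/72793 = 201539/330625 - 138297/72793 = -31053817198/24067185625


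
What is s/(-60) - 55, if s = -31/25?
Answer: -82469/1500 ≈ -54.979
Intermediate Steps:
s = -31/25 (s = -31*1/25 = -31/25 ≈ -1.2400)
s/(-60) - 55 = -31/25/(-60) - 55 = -31/25*(-1/60) - 55 = 31/1500 - 55 = -82469/1500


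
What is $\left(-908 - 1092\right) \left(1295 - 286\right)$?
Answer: $-2018000$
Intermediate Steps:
$\left(-908 - 1092\right) \left(1295 - 286\right) = \left(-2000\right) 1009 = -2018000$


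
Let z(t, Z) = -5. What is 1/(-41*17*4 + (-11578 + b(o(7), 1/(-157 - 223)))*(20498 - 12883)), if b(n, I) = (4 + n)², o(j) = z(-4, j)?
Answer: -1/88161643 ≈ -1.1343e-8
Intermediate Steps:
o(j) = -5
1/(-41*17*4 + (-11578 + b(o(7), 1/(-157 - 223)))*(20498 - 12883)) = 1/(-41*17*4 + (-11578 + (4 - 5)²)*(20498 - 12883)) = 1/(-697*4 + (-11578 + (-1)²)*7615) = 1/(-2788 + (-11578 + 1)*7615) = 1/(-2788 - 11577*7615) = 1/(-2788 - 88158855) = 1/(-88161643) = -1/88161643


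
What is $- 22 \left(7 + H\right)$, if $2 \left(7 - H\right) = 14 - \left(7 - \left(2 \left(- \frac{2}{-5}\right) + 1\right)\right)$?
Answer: $- \frac{1056}{5} \approx -211.2$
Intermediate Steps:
$H = \frac{13}{5}$ ($H = 7 - \frac{14 - \left(7 - \left(2 \left(- \frac{2}{-5}\right) + 1\right)\right)}{2} = 7 - \frac{14 - \left(7 - \left(2 \left(\left(-2\right) \left(- \frac{1}{5}\right)\right) + 1\right)\right)}{2} = 7 - \frac{14 - \left(7 - \left(2 \cdot \frac{2}{5} + 1\right)\right)}{2} = 7 - \frac{14 - \left(7 - \left(\frac{4}{5} + 1\right)\right)}{2} = 7 - \frac{14 - \left(7 - \frac{9}{5}\right)}{2} = 7 - \frac{14 - \frac{26}{5}}{2} = 7 - \frac{22}{5} = \frac{13}{5} \approx 2.6$)
$- 22 \left(7 + H\right) = - 22 \left(7 + \frac{13}{5}\right) = \left(-22\right) \frac{48}{5} = - \frac{1056}{5}$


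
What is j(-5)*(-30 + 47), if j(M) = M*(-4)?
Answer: 340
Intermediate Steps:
j(M) = -4*M
j(-5)*(-30 + 47) = (-4*(-5))*(-30 + 47) = 20*17 = 340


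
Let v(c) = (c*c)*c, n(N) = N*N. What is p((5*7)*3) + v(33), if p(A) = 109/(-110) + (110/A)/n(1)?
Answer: 83014601/2310 ≈ 35937.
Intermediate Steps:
n(N) = N²
v(c) = c³ (v(c) = c²*c = c³)
p(A) = -109/110 + 110/A (p(A) = 109/(-110) + (110/A)/(1²) = 109*(-1/110) + (110/A)/1 = -109/110 + (110/A)*1 = -109/110 + 110/A)
p((5*7)*3) + v(33) = (-109/110 + 110/(((5*7)*3))) + 33³ = (-109/110 + 110/((35*3))) + 35937 = (-109/110 + 110/105) + 35937 = (-109/110 + 110*(1/105)) + 35937 = (-109/110 + 22/21) + 35937 = 131/2310 + 35937 = 83014601/2310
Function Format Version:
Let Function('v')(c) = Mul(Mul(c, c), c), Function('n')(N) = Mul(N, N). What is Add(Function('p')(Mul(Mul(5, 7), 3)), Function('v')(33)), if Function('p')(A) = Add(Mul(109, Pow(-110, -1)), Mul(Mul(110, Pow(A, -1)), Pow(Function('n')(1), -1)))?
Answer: Rational(83014601, 2310) ≈ 35937.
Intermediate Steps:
Function('n')(N) = Pow(N, 2)
Function('v')(c) = Pow(c, 3) (Function('v')(c) = Mul(Pow(c, 2), c) = Pow(c, 3))
Function('p')(A) = Add(Rational(-109, 110), Mul(110, Pow(A, -1))) (Function('p')(A) = Add(Mul(109, Pow(-110, -1)), Mul(Mul(110, Pow(A, -1)), Pow(Pow(1, 2), -1))) = Add(Mul(109, Rational(-1, 110)), Mul(Mul(110, Pow(A, -1)), Pow(1, -1))) = Add(Rational(-109, 110), Mul(Mul(110, Pow(A, -1)), 1)) = Add(Rational(-109, 110), Mul(110, Pow(A, -1))))
Add(Function('p')(Mul(Mul(5, 7), 3)), Function('v')(33)) = Add(Add(Rational(-109, 110), Mul(110, Pow(Mul(Mul(5, 7), 3), -1))), Pow(33, 3)) = Add(Add(Rational(-109, 110), Mul(110, Pow(Mul(35, 3), -1))), 35937) = Add(Add(Rational(-109, 110), Mul(110, Pow(105, -1))), 35937) = Add(Add(Rational(-109, 110), Mul(110, Rational(1, 105))), 35937) = Add(Add(Rational(-109, 110), Rational(22, 21)), 35937) = Add(Rational(131, 2310), 35937) = Rational(83014601, 2310)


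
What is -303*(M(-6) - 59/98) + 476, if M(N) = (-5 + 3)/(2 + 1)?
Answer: 84321/98 ≈ 860.42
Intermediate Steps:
M(N) = -2/3
-303*(M(-6) - 59/98) + 476 = -303*(-2/3 - 59/98) + 476 = -303*(-373/294) + 476 = 37673/98 + 476 = 84321/98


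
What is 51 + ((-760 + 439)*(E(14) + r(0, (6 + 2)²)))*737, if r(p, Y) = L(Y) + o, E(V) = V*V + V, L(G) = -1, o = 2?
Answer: -49917696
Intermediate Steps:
E(V) = V + V² (E(V) = V² + V = V + V²)
r(p, Y) = 1 (r(p, Y) = -1 + 2 = 1)
51 + ((-760 + 439)*(E(14) + r(0, (6 + 2)²)))*737 = 51 + ((-760 + 439)*(14*(1 + 14) + 1))*737 = 51 - 321*(14*15 + 1)*737 = 51 - 321*(210 + 1)*737 = 51 - 321*211*737 = 51 - 67731*737 = 51 - 49917747 = -49917696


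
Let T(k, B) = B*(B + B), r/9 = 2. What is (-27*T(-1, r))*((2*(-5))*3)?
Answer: 524880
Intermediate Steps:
r = 18 (r = 9*2 = 18)
T(k, B) = 2*B² (T(k, B) = B*(2*B) = 2*B²)
(-27*T(-1, r))*((2*(-5))*3) = (-54*18²)*((2*(-5))*3) = (-54*324)*(-10*3) = -27*648*(-30) = -17496*(-30) = 524880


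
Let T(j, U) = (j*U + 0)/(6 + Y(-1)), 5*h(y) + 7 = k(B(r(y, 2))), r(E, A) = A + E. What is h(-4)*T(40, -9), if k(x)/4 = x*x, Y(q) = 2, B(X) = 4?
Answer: -513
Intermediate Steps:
k(x) = 4*x**2 (k(x) = 4*(x*x) = 4*x**2)
h(y) = 57/5 (h(y) = -7/5 + (4*4**2)/5 = -7/5 + (4*16)/5 = -7/5 + (1/5)*64 = -7/5 + 64/5 = 57/5)
T(j, U) = U*j/8 (T(j, U) = (j*U + 0)/(6 + 2) = (U*j + 0)/8 = (U*j)*(1/8) = U*j/8)
h(-4)*T(40, -9) = 57*((1/8)*(-9)*40)/5 = (57/5)*(-45) = -513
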